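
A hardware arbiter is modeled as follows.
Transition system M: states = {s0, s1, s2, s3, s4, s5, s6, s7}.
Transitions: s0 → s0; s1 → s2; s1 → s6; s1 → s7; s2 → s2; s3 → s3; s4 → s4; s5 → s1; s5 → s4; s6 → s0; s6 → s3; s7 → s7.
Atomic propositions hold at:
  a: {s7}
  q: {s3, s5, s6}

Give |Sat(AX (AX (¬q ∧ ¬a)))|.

3

Sat(¬q) = {s0, s1, s2, s4, s7}
Sat(¬a) = {s0, s1, s2, s3, s4, s5, s6}
Sat(¬q ∧ ¬a) = {s0, s1, s2, s4}
Sat(AX (¬q ∧ ¬a)) = {s : every successor in {s0, s1, s2, s4}} = {s0, s2, s4, s5}
Sat(AX (AX (¬q ∧ ¬a))) = {s : every successor in {s0, s2, s4, s5}} = {s0, s2, s4}
|Sat(AX (AX (¬q ∧ ¬a)))| = |{s0, s2, s4}| = 3.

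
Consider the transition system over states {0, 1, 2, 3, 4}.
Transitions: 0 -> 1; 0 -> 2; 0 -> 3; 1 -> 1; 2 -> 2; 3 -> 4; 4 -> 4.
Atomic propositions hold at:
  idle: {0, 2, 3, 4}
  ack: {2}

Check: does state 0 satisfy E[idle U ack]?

E[idle U ack]: least fixpoint, start Z0 = Sat(ack) = {2}, add states in Sat(idle) with some successor in Z. Z1 = {0, 2}; fixed.
Sat(E[idle U ack]) = {0, 2}
0 ∈ Sat(E[idle U ack]) = {0, 2}, so the formula holds at 0.

Yes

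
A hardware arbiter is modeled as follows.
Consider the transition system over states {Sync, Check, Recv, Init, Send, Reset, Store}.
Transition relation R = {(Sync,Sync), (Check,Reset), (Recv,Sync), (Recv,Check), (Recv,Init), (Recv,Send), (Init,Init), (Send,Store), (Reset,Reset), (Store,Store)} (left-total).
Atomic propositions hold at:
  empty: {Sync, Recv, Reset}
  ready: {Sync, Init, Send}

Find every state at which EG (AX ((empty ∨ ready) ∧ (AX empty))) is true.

Sat(empty ∨ ready) = {Sync, Recv, Init, Send, Reset}
Sat(AX empty) = {s : every successor in {Sync, Recv, Reset}} = {Sync, Check, Reset}
Sat((empty ∨ ready) ∧ (AX empty)) = {Sync, Reset}
Sat(AX ((empty ∨ ready) ∧ (AX empty))) = {s : every successor in {Sync, Reset}} = {Sync, Check, Reset}
EG (AX ((empty ∨ ready) ∧ (AX empty))): greatest fixpoint, start Z0 = {Sync, Check, Reset}, keep only states in Sat with some successor in Z. Already a fixed point.
Sat(EG (AX ((empty ∨ ready) ∧ (AX empty)))) = {Sync, Check, Reset}

{Sync, Check, Reset}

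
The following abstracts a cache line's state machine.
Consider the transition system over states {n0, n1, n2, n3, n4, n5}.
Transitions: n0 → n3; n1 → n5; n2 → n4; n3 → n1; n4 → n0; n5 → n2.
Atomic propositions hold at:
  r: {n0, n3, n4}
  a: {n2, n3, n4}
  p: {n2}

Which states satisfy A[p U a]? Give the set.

A[p U a]: least fixpoint, start Z0 = Sat(a) = {n2, n3, n4}, add states in Sat(p) with every successor in Z. Already a fixed point.
Sat(A[p U a]) = {n2, n3, n4}

{n2, n3, n4}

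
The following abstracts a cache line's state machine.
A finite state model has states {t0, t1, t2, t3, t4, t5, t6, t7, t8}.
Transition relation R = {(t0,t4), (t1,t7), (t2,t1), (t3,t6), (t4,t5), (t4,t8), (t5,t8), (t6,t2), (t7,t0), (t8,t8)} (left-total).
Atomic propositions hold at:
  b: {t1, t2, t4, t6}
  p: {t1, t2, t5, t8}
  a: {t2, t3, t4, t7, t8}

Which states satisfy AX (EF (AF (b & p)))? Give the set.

Sat(b & p) = {t1, t2}
AF (b & p): least fixpoint, start Z0 = {t1, t2}, add states with every successor in Z. Z1 = {t1, t2, t6}; Z2 = {t1, t2, t3, t6}; fixed.
Sat(AF (b & p)) = {t1, t2, t3, t6}
EF (AF (b & p)): least fixpoint, start Z0 = {t1, t2, t3, t6}, add states with some successor in Z. Already a fixed point.
Sat(EF (AF (b & p))) = {t1, t2, t3, t6}
Sat(AX (EF (AF (b & p)))) = {s : every successor in {t1, t2, t3, t6}} = {t2, t3, t6}

{t2, t3, t6}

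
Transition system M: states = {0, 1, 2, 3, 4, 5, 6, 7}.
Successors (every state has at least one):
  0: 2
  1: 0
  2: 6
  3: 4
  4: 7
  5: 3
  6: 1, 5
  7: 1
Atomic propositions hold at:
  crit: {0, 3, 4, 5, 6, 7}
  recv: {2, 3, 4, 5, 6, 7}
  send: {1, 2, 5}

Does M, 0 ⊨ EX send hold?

Sat(EX send) = {s : some successor in {1, 2, 5}} = {0, 6, 7}
0 ∈ Sat(EX send) = {0, 6, 7}, so the formula holds at 0.

Yes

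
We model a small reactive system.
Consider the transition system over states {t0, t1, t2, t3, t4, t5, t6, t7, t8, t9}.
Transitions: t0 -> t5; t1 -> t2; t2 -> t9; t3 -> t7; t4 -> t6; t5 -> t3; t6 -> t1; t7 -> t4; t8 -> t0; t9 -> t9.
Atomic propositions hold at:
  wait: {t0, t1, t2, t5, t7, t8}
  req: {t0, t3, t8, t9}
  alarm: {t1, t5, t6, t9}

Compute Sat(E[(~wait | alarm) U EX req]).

{t1, t2, t4, t5, t6, t8, t9}

Sat(~wait) = {t3, t4, t6, t9}
Sat(~wait | alarm) = {t1, t3, t4, t5, t6, t9}
Sat(EX req) = {s : some successor in {t0, t3, t8, t9}} = {t2, t5, t8, t9}
E[(~wait | alarm) U EX req]: least fixpoint, start Z0 = Sat(EX req) = {t2, t5, t8, t9}, add states in Sat(~wait | alarm) with some successor in Z. Z1 = {t1, t2, t5, t8, t9}; Z2 = {t1, t2, t5, t6, t8, t9}; Z3 = {t1, t2, t4, t5, t6, t8, t9}; fixed.
Sat(E[(~wait | alarm) U EX req]) = {t1, t2, t4, t5, t6, t8, t9}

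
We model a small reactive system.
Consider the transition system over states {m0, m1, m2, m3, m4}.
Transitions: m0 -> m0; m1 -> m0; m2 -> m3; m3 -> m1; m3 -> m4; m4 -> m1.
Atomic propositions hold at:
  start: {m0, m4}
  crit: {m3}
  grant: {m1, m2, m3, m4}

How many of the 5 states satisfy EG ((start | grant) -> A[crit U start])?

1

Sat(start | grant) = {m0, m1, m2, m3, m4}
A[crit U start]: least fixpoint, start Z0 = Sat(start) = {m0, m4}, add states in Sat(crit) with every successor in Z. Already a fixed point.
Sat(A[crit U start]) = {m0, m4}
Sat((start | grant) -> A[crit U start]) = {m0, m4}
EG ((start | grant) -> A[crit U start]): greatest fixpoint, start Z0 = {m0, m4}, keep only states in Sat with some successor in Z. Z1 = {m0}; fixed.
Sat(EG ((start | grant) -> A[crit U start])) = {m0}
|Sat(EG ((start | grant) -> A[crit U start]))| = |{m0}| = 1.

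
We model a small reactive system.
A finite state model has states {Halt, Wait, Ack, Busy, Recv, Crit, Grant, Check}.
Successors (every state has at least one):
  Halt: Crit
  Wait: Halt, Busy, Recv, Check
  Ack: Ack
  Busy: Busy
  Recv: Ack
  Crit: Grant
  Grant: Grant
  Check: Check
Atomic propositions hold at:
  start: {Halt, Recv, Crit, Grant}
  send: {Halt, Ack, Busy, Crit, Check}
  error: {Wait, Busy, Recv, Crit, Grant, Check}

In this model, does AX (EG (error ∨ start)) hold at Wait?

No

Sat(error ∨ start) = {Halt, Wait, Busy, Recv, Crit, Grant, Check}
EG (error ∨ start): greatest fixpoint, start Z0 = {Halt, Wait, Busy, Recv, Crit, Grant, Check}, keep only states in Sat with some successor in Z. Z1 = {Halt, Wait, Busy, Crit, Grant, Check}; fixed.
Sat(EG (error ∨ start)) = {Halt, Wait, Busy, Crit, Grant, Check}
Sat(AX (EG (error ∨ start))) = {s : every successor in {Halt, Wait, Busy, Crit, Grant, Check}} = {Halt, Busy, Crit, Grant, Check}
Wait ∉ Sat(AX (EG (error ∨ start))) = {Halt, Busy, Crit, Grant, Check}, so the formula does not hold at Wait.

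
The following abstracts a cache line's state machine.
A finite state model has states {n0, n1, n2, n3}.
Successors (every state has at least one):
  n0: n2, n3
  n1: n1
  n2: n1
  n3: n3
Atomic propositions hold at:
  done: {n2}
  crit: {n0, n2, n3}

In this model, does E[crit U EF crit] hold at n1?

EF crit: least fixpoint, start Z0 = {n0, n2, n3}, add states with some successor in Z. Already a fixed point.
Sat(EF crit) = {n0, n2, n3}
E[crit U EF crit]: least fixpoint, start Z0 = Sat(EF crit) = {n0, n2, n3}, add states in Sat(crit) with some successor in Z. Already a fixed point.
Sat(E[crit U EF crit]) = {n0, n2, n3}
n1 ∉ Sat(E[crit U EF crit]) = {n0, n2, n3}, so the formula does not hold at n1.

No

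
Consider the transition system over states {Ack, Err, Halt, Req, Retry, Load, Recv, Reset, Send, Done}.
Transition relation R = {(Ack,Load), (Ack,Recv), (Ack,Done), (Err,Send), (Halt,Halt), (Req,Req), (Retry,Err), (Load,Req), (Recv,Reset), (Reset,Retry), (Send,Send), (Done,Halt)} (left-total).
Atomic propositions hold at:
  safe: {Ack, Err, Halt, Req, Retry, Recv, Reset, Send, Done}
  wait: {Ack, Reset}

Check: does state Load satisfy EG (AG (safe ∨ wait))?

Sat(safe ∨ wait) = {Ack, Err, Halt, Req, Retry, Recv, Reset, Send, Done}
AG (safe ∨ wait): greatest fixpoint, start Z0 = {Ack, Err, Halt, Req, Retry, Recv, Reset, Send, Done}, keep only states in Sat with every successor in Z. Z1 = {Err, Halt, Req, Retry, Recv, Reset, Send, Done}; fixed.
Sat(AG (safe ∨ wait)) = {Err, Halt, Req, Retry, Recv, Reset, Send, Done}
EG (AG (safe ∨ wait)): greatest fixpoint, start Z0 = {Err, Halt, Req, Retry, Recv, Reset, Send, Done}, keep only states in Sat with some successor in Z. Already a fixed point.
Sat(EG (AG (safe ∨ wait))) = {Err, Halt, Req, Retry, Recv, Reset, Send, Done}
Load ∉ Sat(EG (AG (safe ∨ wait))) = {Err, Halt, Req, Retry, Recv, Reset, Send, Done}, so the formula does not hold at Load.

No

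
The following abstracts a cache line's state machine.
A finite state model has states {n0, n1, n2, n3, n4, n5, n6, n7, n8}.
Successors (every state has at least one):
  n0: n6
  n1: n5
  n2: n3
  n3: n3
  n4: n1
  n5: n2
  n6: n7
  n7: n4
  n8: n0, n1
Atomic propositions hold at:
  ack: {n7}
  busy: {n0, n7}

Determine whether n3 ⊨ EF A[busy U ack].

A[busy U ack]: least fixpoint, start Z0 = Sat(ack) = {n7}, add states in Sat(busy) with every successor in Z. Already a fixed point.
Sat(A[busy U ack]) = {n7}
EF A[busy U ack]: least fixpoint, start Z0 = {n7}, add states with some successor in Z. Z1 = {n6, n7}; Z2 = {n0, n6, n7}; Z3 = {n0, n6, n7, n8}; fixed.
Sat(EF A[busy U ack]) = {n0, n6, n7, n8}
n3 ∉ Sat(EF A[busy U ack]) = {n0, n6, n7, n8}, so the formula does not hold at n3.

No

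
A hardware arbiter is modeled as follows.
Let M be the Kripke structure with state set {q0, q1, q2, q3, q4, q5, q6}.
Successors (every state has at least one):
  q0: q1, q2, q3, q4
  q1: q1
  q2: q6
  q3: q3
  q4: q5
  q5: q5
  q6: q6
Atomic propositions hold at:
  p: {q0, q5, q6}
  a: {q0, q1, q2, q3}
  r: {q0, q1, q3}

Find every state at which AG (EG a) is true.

EG a: greatest fixpoint, start Z0 = {q0, q1, q2, q3}, keep only states in Sat with some successor in Z. Z1 = {q0, q1, q3}; fixed.
Sat(EG a) = {q0, q1, q3}
AG (EG a): greatest fixpoint, start Z0 = {q0, q1, q3}, keep only states in Sat with every successor in Z. Z1 = {q1, q3}; fixed.
Sat(AG (EG a)) = {q1, q3}

{q1, q3}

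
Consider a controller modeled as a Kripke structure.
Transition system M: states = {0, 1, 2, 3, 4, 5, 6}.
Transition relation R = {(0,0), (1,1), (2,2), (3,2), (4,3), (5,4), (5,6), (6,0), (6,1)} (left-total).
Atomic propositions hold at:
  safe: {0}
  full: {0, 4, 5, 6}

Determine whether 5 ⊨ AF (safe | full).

Sat(safe | full) = {0, 4, 5, 6}
AF (safe | full): least fixpoint, start Z0 = {0, 4, 5, 6}, add states with every successor in Z. Already a fixed point.
Sat(AF (safe | full)) = {0, 4, 5, 6}
5 ∈ Sat(AF (safe | full)) = {0, 4, 5, 6}, so the formula holds at 5.

Yes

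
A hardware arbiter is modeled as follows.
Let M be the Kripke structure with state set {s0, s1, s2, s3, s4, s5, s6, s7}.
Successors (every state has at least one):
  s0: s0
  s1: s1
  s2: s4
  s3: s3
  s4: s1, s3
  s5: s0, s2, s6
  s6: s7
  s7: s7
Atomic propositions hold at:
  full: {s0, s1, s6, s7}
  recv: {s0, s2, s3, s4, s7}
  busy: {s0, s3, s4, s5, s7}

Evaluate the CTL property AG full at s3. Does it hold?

AG full: greatest fixpoint, start Z0 = {s0, s1, s6, s7}, keep only states in Sat with every successor in Z. Already a fixed point.
Sat(AG full) = {s0, s1, s6, s7}
s3 ∉ Sat(AG full) = {s0, s1, s6, s7}, so the formula does not hold at s3.

No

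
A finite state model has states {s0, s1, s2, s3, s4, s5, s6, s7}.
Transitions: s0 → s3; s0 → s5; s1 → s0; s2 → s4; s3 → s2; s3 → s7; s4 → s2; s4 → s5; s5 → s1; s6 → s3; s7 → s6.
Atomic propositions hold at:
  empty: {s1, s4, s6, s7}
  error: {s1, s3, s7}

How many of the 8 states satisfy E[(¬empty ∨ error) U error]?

Sat(¬empty) = {s0, s2, s3, s5}
Sat(¬empty ∨ error) = {s0, s1, s2, s3, s5, s7}
E[(¬empty ∨ error) U error]: least fixpoint, start Z0 = Sat(error) = {s1, s3, s7}, add states in Sat(¬empty ∨ error) with some successor in Z. Z1 = {s0, s1, s3, s5, s7}; fixed.
Sat(E[(¬empty ∨ error) U error]) = {s0, s1, s3, s5, s7}
|Sat(E[(¬empty ∨ error) U error])| = |{s0, s1, s3, s5, s7}| = 5.

5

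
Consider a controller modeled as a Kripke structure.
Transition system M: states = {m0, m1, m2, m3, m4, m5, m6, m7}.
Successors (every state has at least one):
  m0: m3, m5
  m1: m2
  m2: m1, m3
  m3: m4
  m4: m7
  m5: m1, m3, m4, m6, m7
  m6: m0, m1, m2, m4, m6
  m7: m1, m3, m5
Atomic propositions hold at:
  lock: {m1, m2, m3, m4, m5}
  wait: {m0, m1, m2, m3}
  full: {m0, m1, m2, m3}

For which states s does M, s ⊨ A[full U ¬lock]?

{m0, m6, m7}

Sat(¬lock) = {m0, m6, m7}
A[full U ¬lock]: least fixpoint, start Z0 = Sat(¬lock) = {m0, m6, m7}, add states in Sat(full) with every successor in Z. Already a fixed point.
Sat(A[full U ¬lock]) = {m0, m6, m7}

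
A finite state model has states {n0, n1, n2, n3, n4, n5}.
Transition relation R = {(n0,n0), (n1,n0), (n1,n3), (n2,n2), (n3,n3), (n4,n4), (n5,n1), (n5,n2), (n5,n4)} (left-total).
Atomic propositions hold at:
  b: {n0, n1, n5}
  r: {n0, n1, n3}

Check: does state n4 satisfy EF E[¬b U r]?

No

Sat(¬b) = {n2, n3, n4}
E[¬b U r]: least fixpoint, start Z0 = Sat(r) = {n0, n1, n3}, add states in Sat(¬b) with some successor in Z. Already a fixed point.
Sat(E[¬b U r]) = {n0, n1, n3}
EF E[¬b U r]: least fixpoint, start Z0 = {n0, n1, n3}, add states with some successor in Z. Z1 = {n0, n1, n3, n5}; fixed.
Sat(EF E[¬b U r]) = {n0, n1, n3, n5}
n4 ∉ Sat(EF E[¬b U r]) = {n0, n1, n3, n5}, so the formula does not hold at n4.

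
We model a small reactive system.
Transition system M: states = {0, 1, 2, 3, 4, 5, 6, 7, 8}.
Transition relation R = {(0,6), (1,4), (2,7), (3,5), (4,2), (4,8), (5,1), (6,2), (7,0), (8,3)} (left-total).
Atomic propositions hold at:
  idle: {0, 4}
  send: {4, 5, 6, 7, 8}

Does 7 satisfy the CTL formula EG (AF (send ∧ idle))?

Sat(send ∧ idle) = {4}
AF (send ∧ idle): least fixpoint, start Z0 = {4}, add states with every successor in Z. Z1 = {1, 4}; Z2 = {1, 4, 5}; Z3 = {1, 3, 4, 5}; Z4 = {1, 3, 4, 5, 8}; fixed.
Sat(AF (send ∧ idle)) = {1, 3, 4, 5, 8}
EG (AF (send ∧ idle)): greatest fixpoint, start Z0 = {1, 3, 4, 5, 8}, keep only states in Sat with some successor in Z. Already a fixed point.
Sat(EG (AF (send ∧ idle))) = {1, 3, 4, 5, 8}
7 ∉ Sat(EG (AF (send ∧ idle))) = {1, 3, 4, 5, 8}, so the formula does not hold at 7.

No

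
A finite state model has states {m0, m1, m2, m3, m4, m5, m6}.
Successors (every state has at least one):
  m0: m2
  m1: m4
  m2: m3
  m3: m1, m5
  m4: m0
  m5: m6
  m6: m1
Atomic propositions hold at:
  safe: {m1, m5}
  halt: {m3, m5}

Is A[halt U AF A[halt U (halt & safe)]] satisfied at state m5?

Sat(halt & safe) = {m5}
A[halt U (halt & safe)]: least fixpoint, start Z0 = Sat((halt & safe)) = {m5}, add states in Sat(halt) with every successor in Z. Already a fixed point.
Sat(A[halt U (halt & safe)]) = {m5}
AF A[halt U (halt & safe)]: least fixpoint, start Z0 = {m5}, add states with every successor in Z. Already a fixed point.
Sat(AF A[halt U (halt & safe)]) = {m5}
A[halt U AF A[halt U (halt & safe)]]: least fixpoint, start Z0 = Sat(AF A[halt U (halt & safe)]) = {m5}, add states in Sat(halt) with every successor in Z. Already a fixed point.
Sat(A[halt U AF A[halt U (halt & safe)]]) = {m5}
m5 ∈ Sat(A[halt U AF A[halt U (halt & safe)]]) = {m5}, so the formula holds at m5.

Yes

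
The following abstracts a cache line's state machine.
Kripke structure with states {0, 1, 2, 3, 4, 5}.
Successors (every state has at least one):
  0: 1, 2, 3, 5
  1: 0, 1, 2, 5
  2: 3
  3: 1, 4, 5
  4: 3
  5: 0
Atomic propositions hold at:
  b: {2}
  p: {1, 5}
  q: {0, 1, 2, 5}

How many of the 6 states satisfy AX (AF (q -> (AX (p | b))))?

2

Sat(p | b) = {1, 2, 5}
Sat(AX (p | b)) = {s : every successor in {1, 2, 5}} = ∅
Sat(q -> (AX (p | b))) = {3, 4}
AF (q -> (AX (p | b))): least fixpoint, start Z0 = {3, 4}, add states with every successor in Z. Z1 = {2, 3, 4}; fixed.
Sat(AF (q -> (AX (p | b)))) = {2, 3, 4}
Sat(AX (AF (q -> (AX (p | b))))) = {s : every successor in {2, 3, 4}} = {2, 4}
|Sat(AX (AF (q -> (AX (p | b)))))| = |{2, 4}| = 2.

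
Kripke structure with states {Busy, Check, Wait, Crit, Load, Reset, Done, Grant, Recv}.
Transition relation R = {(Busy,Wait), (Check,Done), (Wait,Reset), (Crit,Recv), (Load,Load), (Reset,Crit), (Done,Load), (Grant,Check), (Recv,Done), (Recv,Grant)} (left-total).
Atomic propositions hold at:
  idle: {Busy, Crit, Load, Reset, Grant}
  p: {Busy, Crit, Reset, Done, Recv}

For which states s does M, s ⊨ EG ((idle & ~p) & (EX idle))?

{Load}

Sat(~p) = {Check, Wait, Load, Grant}
Sat(idle & ~p) = {Load, Grant}
Sat(EX idle) = {s : some successor in {Busy, Crit, Load, Reset, Grant}} = {Wait, Load, Reset, Done, Recv}
Sat((idle & ~p) & (EX idle)) = {Load}
EG ((idle & ~p) & (EX idle)): greatest fixpoint, start Z0 = {Load}, keep only states in Sat with some successor in Z. Already a fixed point.
Sat(EG ((idle & ~p) & (EX idle))) = {Load}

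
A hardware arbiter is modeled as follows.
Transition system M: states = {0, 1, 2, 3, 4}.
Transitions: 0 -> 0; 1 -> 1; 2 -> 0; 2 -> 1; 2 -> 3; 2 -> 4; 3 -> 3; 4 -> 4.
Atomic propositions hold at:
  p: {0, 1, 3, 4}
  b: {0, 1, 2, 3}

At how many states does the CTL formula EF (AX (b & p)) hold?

4

Sat(b & p) = {0, 1, 3}
Sat(AX (b & p)) = {s : every successor in {0, 1, 3}} = {0, 1, 3}
EF (AX (b & p)): least fixpoint, start Z0 = {0, 1, 3}, add states with some successor in Z. Z1 = {0, 1, 2, 3}; fixed.
Sat(EF (AX (b & p))) = {0, 1, 2, 3}
|Sat(EF (AX (b & p)))| = |{0, 1, 2, 3}| = 4.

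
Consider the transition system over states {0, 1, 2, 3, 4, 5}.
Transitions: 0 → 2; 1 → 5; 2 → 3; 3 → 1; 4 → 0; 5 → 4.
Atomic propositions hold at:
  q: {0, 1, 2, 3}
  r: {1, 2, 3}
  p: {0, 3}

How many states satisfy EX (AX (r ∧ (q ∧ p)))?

Sat(q ∧ p) = {0, 3}
Sat(r ∧ (q ∧ p)) = {3}
Sat(AX (r ∧ (q ∧ p))) = {s : every successor in {3}} = {2}
Sat(EX (AX (r ∧ (q ∧ p)))) = {s : some successor in {2}} = {0}
|Sat(EX (AX (r ∧ (q ∧ p))))| = |{0}| = 1.

1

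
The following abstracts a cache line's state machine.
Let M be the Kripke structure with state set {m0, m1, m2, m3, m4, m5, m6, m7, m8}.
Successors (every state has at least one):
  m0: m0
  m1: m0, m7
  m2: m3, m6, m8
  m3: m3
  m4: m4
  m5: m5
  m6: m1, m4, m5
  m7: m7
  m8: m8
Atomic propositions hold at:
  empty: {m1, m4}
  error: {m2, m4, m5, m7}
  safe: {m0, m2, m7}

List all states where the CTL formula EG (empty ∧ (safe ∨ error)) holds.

{m4}

Sat(safe ∨ error) = {m0, m2, m4, m5, m7}
Sat(empty ∧ (safe ∨ error)) = {m4}
EG (empty ∧ (safe ∨ error)): greatest fixpoint, start Z0 = {m4}, keep only states in Sat with some successor in Z. Already a fixed point.
Sat(EG (empty ∧ (safe ∨ error))) = {m4}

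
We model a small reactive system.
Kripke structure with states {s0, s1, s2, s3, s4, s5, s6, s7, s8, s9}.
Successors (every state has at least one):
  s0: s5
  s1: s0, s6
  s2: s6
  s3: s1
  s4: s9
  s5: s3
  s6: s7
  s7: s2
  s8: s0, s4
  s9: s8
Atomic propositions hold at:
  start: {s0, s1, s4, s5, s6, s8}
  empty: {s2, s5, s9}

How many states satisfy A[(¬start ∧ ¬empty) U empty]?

4

Sat(¬start) = {s2, s3, s7, s9}
Sat(¬empty) = {s0, s1, s3, s4, s6, s7, s8}
Sat(¬start ∧ ¬empty) = {s3, s7}
A[(¬start ∧ ¬empty) U empty]: least fixpoint, start Z0 = Sat(empty) = {s2, s5, s9}, add states in Sat(¬start ∧ ¬empty) with every successor in Z. Z1 = {s2, s5, s7, s9}; fixed.
Sat(A[(¬start ∧ ¬empty) U empty]) = {s2, s5, s7, s9}
|Sat(A[(¬start ∧ ¬empty) U empty])| = |{s2, s5, s7, s9}| = 4.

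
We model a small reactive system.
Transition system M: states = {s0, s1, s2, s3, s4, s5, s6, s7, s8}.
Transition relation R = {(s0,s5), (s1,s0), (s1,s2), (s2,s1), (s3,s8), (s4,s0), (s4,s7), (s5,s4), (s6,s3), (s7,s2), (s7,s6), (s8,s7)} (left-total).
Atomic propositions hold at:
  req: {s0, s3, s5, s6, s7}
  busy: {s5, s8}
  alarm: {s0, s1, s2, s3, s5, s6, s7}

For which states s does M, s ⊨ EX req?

Sat(EX req) = {s : some successor in {s0, s3, s5, s6, s7}} = {s0, s1, s4, s6, s7, s8}

{s0, s1, s4, s6, s7, s8}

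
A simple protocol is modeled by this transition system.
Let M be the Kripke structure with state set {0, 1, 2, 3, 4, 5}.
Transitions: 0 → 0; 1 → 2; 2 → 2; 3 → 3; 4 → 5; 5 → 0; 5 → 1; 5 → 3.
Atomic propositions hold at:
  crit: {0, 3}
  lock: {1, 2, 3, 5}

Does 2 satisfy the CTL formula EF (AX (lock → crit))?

Sat(lock → crit) = {0, 3, 4}
Sat(AX (lock → crit)) = {s : every successor in {0, 3, 4}} = {0, 3}
EF (AX (lock → crit)): least fixpoint, start Z0 = {0, 3}, add states with some successor in Z. Z1 = {0, 3, 5}; Z2 = {0, 3, 4, 5}; fixed.
Sat(EF (AX (lock → crit))) = {0, 3, 4, 5}
2 ∉ Sat(EF (AX (lock → crit))) = {0, 3, 4, 5}, so the formula does not hold at 2.

No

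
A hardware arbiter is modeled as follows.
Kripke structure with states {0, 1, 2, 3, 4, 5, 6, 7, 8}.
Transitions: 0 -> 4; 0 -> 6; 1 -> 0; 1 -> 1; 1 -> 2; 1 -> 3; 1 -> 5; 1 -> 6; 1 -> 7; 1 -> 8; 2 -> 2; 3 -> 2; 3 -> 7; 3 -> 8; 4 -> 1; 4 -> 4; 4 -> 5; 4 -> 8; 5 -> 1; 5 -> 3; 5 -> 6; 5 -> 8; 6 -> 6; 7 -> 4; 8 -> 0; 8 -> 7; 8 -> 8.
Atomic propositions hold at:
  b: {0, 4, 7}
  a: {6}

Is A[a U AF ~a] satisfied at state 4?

Yes

Sat(~a) = {0, 1, 2, 3, 4, 5, 7, 8}
AF ~a: least fixpoint, start Z0 = {0, 1, 2, 3, 4, 5, 7, 8}, add states with every successor in Z. Already a fixed point.
Sat(AF ~a) = {0, 1, 2, 3, 4, 5, 7, 8}
A[a U AF ~a]: least fixpoint, start Z0 = Sat(AF ~a) = {0, 1, 2, 3, 4, 5, 7, 8}, add states in Sat(a) with every successor in Z. Already a fixed point.
Sat(A[a U AF ~a]) = {0, 1, 2, 3, 4, 5, 7, 8}
4 ∈ Sat(A[a U AF ~a]) = {0, 1, 2, 3, 4, 5, 7, 8}, so the formula holds at 4.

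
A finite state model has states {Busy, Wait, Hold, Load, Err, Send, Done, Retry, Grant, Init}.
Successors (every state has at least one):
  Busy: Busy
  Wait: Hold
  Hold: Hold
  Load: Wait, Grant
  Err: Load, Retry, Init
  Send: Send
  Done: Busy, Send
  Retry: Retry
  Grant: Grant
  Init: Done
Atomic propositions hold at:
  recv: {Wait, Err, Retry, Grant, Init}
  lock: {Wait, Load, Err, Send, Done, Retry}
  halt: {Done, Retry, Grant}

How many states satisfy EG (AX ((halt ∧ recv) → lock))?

Sat(halt ∧ recv) = {Retry, Grant}
Sat((halt ∧ recv) → lock) = {Busy, Wait, Hold, Load, Err, Send, Done, Retry, Init}
Sat(AX ((halt ∧ recv) → lock)) = {s : every successor in {Busy, Wait, Hold, Load, Err, Send, Done, Retry, Init}} = {Busy, Wait, Hold, Err, Send, Done, Retry, Init}
EG (AX ((halt ∧ recv) → lock)): greatest fixpoint, start Z0 = {Busy, Wait, Hold, Err, Send, Done, Retry, Init}, keep only states in Sat with some successor in Z. Already a fixed point.
Sat(EG (AX ((halt ∧ recv) → lock))) = {Busy, Wait, Hold, Err, Send, Done, Retry, Init}
|Sat(EG (AX ((halt ∧ recv) → lock)))| = |{Busy, Wait, Hold, Err, Send, Done, Retry, Init}| = 8.

8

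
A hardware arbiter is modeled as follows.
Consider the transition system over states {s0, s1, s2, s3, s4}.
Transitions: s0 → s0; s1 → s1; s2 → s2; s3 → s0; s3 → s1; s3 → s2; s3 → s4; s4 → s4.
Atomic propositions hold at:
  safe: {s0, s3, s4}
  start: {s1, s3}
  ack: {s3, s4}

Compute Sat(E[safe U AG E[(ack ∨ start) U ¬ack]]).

Sat(ack ∨ start) = {s1, s3, s4}
Sat(¬ack) = {s0, s1, s2}
E[(ack ∨ start) U ¬ack]: least fixpoint, start Z0 = Sat(¬ack) = {s0, s1, s2}, add states in Sat(ack ∨ start) with some successor in Z. Z1 = {s0, s1, s2, s3}; fixed.
Sat(E[(ack ∨ start) U ¬ack]) = {s0, s1, s2, s3}
AG E[(ack ∨ start) U ¬ack]: greatest fixpoint, start Z0 = {s0, s1, s2, s3}, keep only states in Sat with every successor in Z. Z1 = {s0, s1, s2}; fixed.
Sat(AG E[(ack ∨ start) U ¬ack]) = {s0, s1, s2}
E[safe U AG E[(ack ∨ start) U ¬ack]]: least fixpoint, start Z0 = Sat(AG E[(ack ∨ start) U ¬ack]) = {s0, s1, s2}, add states in Sat(safe) with some successor in Z. Z1 = {s0, s1, s2, s3}; fixed.
Sat(E[safe U AG E[(ack ∨ start) U ¬ack]]) = {s0, s1, s2, s3}

{s0, s1, s2, s3}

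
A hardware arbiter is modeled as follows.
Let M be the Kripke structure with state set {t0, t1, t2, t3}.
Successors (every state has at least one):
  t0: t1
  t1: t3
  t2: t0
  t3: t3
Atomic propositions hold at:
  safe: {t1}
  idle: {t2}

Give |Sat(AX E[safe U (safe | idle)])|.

1

Sat(safe | idle) = {t1, t2}
E[safe U (safe | idle)]: least fixpoint, start Z0 = Sat((safe | idle)) = {t1, t2}, add states in Sat(safe) with some successor in Z. Already a fixed point.
Sat(E[safe U (safe | idle)]) = {t1, t2}
Sat(AX E[safe U (safe | idle)]) = {s : every successor in {t1, t2}} = {t0}
|Sat(AX E[safe U (safe | idle)])| = |{t0}| = 1.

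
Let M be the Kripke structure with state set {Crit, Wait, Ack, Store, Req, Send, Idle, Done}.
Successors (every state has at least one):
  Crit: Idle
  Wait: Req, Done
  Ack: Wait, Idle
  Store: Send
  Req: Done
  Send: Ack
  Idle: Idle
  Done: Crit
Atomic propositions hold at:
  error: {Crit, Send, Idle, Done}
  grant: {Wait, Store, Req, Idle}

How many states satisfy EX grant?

4

Sat(EX grant) = {s : some successor in {Wait, Store, Req, Idle}} = {Crit, Wait, Ack, Idle}
|Sat(EX grant)| = |{Crit, Wait, Ack, Idle}| = 4.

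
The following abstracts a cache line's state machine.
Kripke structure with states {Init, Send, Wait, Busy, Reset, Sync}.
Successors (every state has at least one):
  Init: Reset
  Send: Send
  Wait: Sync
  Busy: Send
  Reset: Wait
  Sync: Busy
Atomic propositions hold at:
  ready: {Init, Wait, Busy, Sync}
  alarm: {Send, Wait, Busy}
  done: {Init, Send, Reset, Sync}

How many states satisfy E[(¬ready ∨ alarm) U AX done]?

Sat(¬ready) = {Send, Reset}
Sat(¬ready ∨ alarm) = {Send, Wait, Busy, Reset}
Sat(AX done) = {s : every successor in {Init, Send, Reset, Sync}} = {Init, Send, Wait, Busy}
E[(¬ready ∨ alarm) U AX done]: least fixpoint, start Z0 = Sat(AX done) = {Init, Send, Wait, Busy}, add states in Sat(¬ready ∨ alarm) with some successor in Z. Z1 = {Init, Send, Wait, Busy, Reset}; fixed.
Sat(E[(¬ready ∨ alarm) U AX done]) = {Init, Send, Wait, Busy, Reset}
|Sat(E[(¬ready ∨ alarm) U AX done])| = |{Init, Send, Wait, Busy, Reset}| = 5.

5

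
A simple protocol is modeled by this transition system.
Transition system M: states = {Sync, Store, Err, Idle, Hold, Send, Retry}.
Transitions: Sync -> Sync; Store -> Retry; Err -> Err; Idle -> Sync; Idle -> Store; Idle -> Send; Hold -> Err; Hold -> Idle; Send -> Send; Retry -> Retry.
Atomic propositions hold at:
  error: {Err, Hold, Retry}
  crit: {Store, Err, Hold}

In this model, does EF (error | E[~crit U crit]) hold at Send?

Sat(~crit) = {Sync, Idle, Send, Retry}
E[~crit U crit]: least fixpoint, start Z0 = Sat(crit) = {Store, Err, Hold}, add states in Sat(~crit) with some successor in Z. Z1 = {Store, Err, Idle, Hold}; fixed.
Sat(E[~crit U crit]) = {Store, Err, Idle, Hold}
Sat(error | E[~crit U crit]) = {Store, Err, Idle, Hold, Retry}
EF (error | E[~crit U crit]): least fixpoint, start Z0 = {Store, Err, Idle, Hold, Retry}, add states with some successor in Z. Already a fixed point.
Sat(EF (error | E[~crit U crit])) = {Store, Err, Idle, Hold, Retry}
Send ∉ Sat(EF (error | E[~crit U crit])) = {Store, Err, Idle, Hold, Retry}, so the formula does not hold at Send.

No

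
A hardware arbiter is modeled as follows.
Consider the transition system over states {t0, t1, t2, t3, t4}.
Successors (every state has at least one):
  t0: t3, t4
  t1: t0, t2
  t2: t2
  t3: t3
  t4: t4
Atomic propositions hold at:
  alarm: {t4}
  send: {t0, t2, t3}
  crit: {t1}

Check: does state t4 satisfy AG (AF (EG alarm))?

EG alarm: greatest fixpoint, start Z0 = {t4}, keep only states in Sat with some successor in Z. Already a fixed point.
Sat(EG alarm) = {t4}
AF (EG alarm): least fixpoint, start Z0 = {t4}, add states with every successor in Z. Already a fixed point.
Sat(AF (EG alarm)) = {t4}
AG (AF (EG alarm)): greatest fixpoint, start Z0 = {t4}, keep only states in Sat with every successor in Z. Already a fixed point.
Sat(AG (AF (EG alarm))) = {t4}
t4 ∈ Sat(AG (AF (EG alarm))) = {t4}, so the formula holds at t4.

Yes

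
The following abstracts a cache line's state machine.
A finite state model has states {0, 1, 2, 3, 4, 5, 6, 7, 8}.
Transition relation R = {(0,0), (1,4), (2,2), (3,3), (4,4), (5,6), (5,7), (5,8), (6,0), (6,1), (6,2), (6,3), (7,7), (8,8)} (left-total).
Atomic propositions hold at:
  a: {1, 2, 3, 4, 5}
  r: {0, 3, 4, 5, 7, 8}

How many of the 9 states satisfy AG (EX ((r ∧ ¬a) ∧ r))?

3

Sat(¬a) = {0, 6, 7, 8}
Sat(r ∧ ¬a) = {0, 7, 8}
Sat((r ∧ ¬a) ∧ r) = {0, 7, 8}
Sat(EX ((r ∧ ¬a) ∧ r)) = {s : some successor in {0, 7, 8}} = {0, 5, 6, 7, 8}
AG (EX ((r ∧ ¬a) ∧ r)): greatest fixpoint, start Z0 = {0, 5, 6, 7, 8}, keep only states in Sat with every successor in Z. Z1 = {0, 5, 7, 8}; Z2 = {0, 7, 8}; fixed.
Sat(AG (EX ((r ∧ ¬a) ∧ r))) = {0, 7, 8}
|Sat(AG (EX ((r ∧ ¬a) ∧ r)))| = |{0, 7, 8}| = 3.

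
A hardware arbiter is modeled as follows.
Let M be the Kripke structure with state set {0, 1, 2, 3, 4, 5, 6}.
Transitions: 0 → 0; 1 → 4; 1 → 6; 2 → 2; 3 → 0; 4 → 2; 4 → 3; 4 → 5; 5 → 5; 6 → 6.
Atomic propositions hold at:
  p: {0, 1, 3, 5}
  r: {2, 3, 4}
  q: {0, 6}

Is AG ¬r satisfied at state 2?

Sat(¬r) = {0, 1, 5, 6}
AG ¬r: greatest fixpoint, start Z0 = {0, 1, 5, 6}, keep only states in Sat with every successor in Z. Z1 = {0, 5, 6}; fixed.
Sat(AG ¬r) = {0, 5, 6}
2 ∉ Sat(AG ¬r) = {0, 5, 6}, so the formula does not hold at 2.

No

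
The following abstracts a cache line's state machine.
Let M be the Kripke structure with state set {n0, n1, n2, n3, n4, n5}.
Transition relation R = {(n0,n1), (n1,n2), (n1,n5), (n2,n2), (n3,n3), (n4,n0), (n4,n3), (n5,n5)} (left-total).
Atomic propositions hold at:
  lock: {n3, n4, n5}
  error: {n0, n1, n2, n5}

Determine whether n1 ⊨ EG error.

EG error: greatest fixpoint, start Z0 = {n0, n1, n2, n5}, keep only states in Sat with some successor in Z. Already a fixed point.
Sat(EG error) = {n0, n1, n2, n5}
n1 ∈ Sat(EG error) = {n0, n1, n2, n5}, so the formula holds at n1.

Yes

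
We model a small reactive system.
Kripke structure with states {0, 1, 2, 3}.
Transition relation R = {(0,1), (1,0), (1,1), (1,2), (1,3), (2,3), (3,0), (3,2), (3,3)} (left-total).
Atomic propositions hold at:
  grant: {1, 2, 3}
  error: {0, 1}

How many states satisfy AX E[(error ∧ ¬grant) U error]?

1

Sat(¬grant) = {0}
Sat(error ∧ ¬grant) = {0}
E[(error ∧ ¬grant) U error]: least fixpoint, start Z0 = Sat(error) = {0, 1}, add states in Sat(error ∧ ¬grant) with some successor in Z. Already a fixed point.
Sat(E[(error ∧ ¬grant) U error]) = {0, 1}
Sat(AX E[(error ∧ ¬grant) U error]) = {s : every successor in {0, 1}} = {0}
|Sat(AX E[(error ∧ ¬grant) U error])| = |{0}| = 1.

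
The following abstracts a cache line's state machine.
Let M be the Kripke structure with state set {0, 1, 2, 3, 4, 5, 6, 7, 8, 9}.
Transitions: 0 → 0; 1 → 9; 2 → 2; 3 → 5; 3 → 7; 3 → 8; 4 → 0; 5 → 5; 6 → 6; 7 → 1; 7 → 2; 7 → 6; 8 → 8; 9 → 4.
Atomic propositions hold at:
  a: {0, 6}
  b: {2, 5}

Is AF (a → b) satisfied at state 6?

No

Sat(a → b) = {1, 2, 3, 4, 5, 7, 8, 9}
AF (a → b): least fixpoint, start Z0 = {1, 2, 3, 4, 5, 7, 8, 9}, add states with every successor in Z. Already a fixed point.
Sat(AF (a → b)) = {1, 2, 3, 4, 5, 7, 8, 9}
6 ∉ Sat(AF (a → b)) = {1, 2, 3, 4, 5, 7, 8, 9}, so the formula does not hold at 6.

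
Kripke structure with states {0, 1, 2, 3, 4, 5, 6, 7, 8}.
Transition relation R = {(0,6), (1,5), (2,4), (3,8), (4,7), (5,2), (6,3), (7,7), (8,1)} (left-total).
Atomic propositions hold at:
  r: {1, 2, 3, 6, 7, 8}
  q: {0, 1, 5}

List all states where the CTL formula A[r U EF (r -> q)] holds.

{0, 1, 2, 3, 4, 5, 6, 8}

Sat(r -> q) = {0, 1, 4, 5}
EF (r -> q): least fixpoint, start Z0 = {0, 1, 4, 5}, add states with some successor in Z. Z1 = {0, 1, 2, 4, 5, 8}; Z2 = {0, 1, 2, 3, 4, 5, 8}; Z3 = {0, 1, 2, 3, 4, 5, 6, 8}; fixed.
Sat(EF (r -> q)) = {0, 1, 2, 3, 4, 5, 6, 8}
A[r U EF (r -> q)]: least fixpoint, start Z0 = Sat(EF (r -> q)) = {0, 1, 2, 3, 4, 5, 6, 8}, add states in Sat(r) with every successor in Z. Already a fixed point.
Sat(A[r U EF (r -> q)]) = {0, 1, 2, 3, 4, 5, 6, 8}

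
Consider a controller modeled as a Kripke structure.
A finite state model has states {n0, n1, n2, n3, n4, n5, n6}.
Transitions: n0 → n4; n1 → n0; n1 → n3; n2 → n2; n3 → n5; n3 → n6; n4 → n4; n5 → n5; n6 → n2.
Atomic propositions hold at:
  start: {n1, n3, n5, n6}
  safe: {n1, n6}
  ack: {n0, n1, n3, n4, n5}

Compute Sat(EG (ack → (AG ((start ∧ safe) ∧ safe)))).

{n2, n6}

Sat(start ∧ safe) = {n1, n6}
Sat((start ∧ safe) ∧ safe) = {n1, n6}
AG ((start ∧ safe) ∧ safe): greatest fixpoint, start Z0 = {n1, n6}, keep only states in Sat with every successor in Z. Z1 = ∅; fixed.
Sat(AG ((start ∧ safe) ∧ safe)) = ∅
Sat(ack → (AG ((start ∧ safe) ∧ safe))) = {n2, n6}
EG (ack → (AG ((start ∧ safe) ∧ safe))): greatest fixpoint, start Z0 = {n2, n6}, keep only states in Sat with some successor in Z. Already a fixed point.
Sat(EG (ack → (AG ((start ∧ safe) ∧ safe)))) = {n2, n6}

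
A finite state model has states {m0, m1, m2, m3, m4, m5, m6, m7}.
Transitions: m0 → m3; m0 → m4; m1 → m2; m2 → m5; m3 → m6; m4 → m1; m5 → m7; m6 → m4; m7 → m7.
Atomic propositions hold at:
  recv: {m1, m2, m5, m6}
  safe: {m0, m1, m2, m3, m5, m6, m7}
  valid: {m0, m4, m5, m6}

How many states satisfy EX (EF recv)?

EF recv: least fixpoint, start Z0 = {m1, m2, m5, m6}, add states with some successor in Z. Z1 = {m1, m2, m3, m4, m5, m6}; Z2 = {m0, m1, m2, m3, m4, m5, m6}; fixed.
Sat(EF recv) = {m0, m1, m2, m3, m4, m5, m6}
Sat(EX (EF recv)) = {s : some successor in {m0, m1, m2, m3, m4, m5, m6}} = {m0, m1, m2, m3, m4, m6}
|Sat(EX (EF recv))| = |{m0, m1, m2, m3, m4, m6}| = 6.

6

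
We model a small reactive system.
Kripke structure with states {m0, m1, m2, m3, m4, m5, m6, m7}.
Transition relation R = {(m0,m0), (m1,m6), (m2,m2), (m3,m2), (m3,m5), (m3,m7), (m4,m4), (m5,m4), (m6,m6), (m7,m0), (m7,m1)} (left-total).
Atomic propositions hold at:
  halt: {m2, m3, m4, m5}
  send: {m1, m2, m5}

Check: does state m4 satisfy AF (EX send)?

No

Sat(EX send) = {s : some successor in {m1, m2, m5}} = {m2, m3, m7}
AF (EX send): least fixpoint, start Z0 = {m2, m3, m7}, add states with every successor in Z. Already a fixed point.
Sat(AF (EX send)) = {m2, m3, m7}
m4 ∉ Sat(AF (EX send)) = {m2, m3, m7}, so the formula does not hold at m4.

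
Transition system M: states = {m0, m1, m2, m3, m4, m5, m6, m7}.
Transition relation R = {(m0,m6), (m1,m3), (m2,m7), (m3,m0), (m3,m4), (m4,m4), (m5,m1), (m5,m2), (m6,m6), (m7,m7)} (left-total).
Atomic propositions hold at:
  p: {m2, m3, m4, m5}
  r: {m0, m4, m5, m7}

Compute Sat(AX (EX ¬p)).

{m0, m1, m2, m6, m7}

Sat(¬p) = {m0, m1, m6, m7}
Sat(EX ¬p) = {s : some successor in {m0, m1, m6, m7}} = {m0, m2, m3, m5, m6, m7}
Sat(AX (EX ¬p)) = {s : every successor in {m0, m2, m3, m5, m6, m7}} = {m0, m1, m2, m6, m7}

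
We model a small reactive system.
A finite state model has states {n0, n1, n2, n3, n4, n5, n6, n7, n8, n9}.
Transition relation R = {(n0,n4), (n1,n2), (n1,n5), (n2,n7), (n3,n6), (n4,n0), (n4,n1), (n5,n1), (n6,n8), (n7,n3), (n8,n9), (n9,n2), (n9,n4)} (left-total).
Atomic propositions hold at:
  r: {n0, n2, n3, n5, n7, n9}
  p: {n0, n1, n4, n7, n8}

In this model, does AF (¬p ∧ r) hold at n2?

Yes

Sat(¬p) = {n2, n3, n5, n6, n9}
Sat(¬p ∧ r) = {n2, n3, n5, n9}
AF (¬p ∧ r): least fixpoint, start Z0 = {n2, n3, n5, n9}, add states with every successor in Z. Z1 = {n1, n2, n3, n5, n7, n8, n9}; Z2 = {n1, n2, n3, n5, n6, n7, n8, n9}; fixed.
Sat(AF (¬p ∧ r)) = {n1, n2, n3, n5, n6, n7, n8, n9}
n2 ∈ Sat(AF (¬p ∧ r)) = {n1, n2, n3, n5, n6, n7, n8, n9}, so the formula holds at n2.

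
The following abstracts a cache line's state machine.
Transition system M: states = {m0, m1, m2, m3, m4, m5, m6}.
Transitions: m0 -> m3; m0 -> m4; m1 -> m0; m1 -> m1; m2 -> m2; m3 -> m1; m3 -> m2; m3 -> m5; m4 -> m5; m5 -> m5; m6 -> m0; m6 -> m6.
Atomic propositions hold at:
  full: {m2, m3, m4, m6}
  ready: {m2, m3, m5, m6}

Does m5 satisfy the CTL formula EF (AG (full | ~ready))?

No

Sat(~ready) = {m0, m1, m4}
Sat(full | ~ready) = {m0, m1, m2, m3, m4, m6}
AG (full | ~ready): greatest fixpoint, start Z0 = {m0, m1, m2, m3, m4, m6}, keep only states in Sat with every successor in Z. Z1 = {m0, m1, m2, m6}; Z2 = {m1, m2, m6}; Z3 = {m2}; fixed.
Sat(AG (full | ~ready)) = {m2}
EF (AG (full | ~ready)): least fixpoint, start Z0 = {m2}, add states with some successor in Z. Z1 = {m2, m3}; Z2 = {m0, m2, m3}; Z3 = {m0, m1, m2, m3, m6}; fixed.
Sat(EF (AG (full | ~ready))) = {m0, m1, m2, m3, m6}
m5 ∉ Sat(EF (AG (full | ~ready))) = {m0, m1, m2, m3, m6}, so the formula does not hold at m5.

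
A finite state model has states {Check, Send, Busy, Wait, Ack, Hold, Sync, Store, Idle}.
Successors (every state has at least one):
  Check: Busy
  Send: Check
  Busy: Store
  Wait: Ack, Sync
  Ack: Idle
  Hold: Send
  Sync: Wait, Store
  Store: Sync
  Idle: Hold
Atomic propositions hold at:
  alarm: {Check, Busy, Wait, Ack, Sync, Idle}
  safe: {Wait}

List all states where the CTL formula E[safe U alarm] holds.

E[safe U alarm]: least fixpoint, start Z0 = Sat(alarm) = {Check, Busy, Wait, Ack, Sync, Idle}, add states in Sat(safe) with some successor in Z. Already a fixed point.
Sat(E[safe U alarm]) = {Check, Busy, Wait, Ack, Sync, Idle}

{Check, Busy, Wait, Ack, Sync, Idle}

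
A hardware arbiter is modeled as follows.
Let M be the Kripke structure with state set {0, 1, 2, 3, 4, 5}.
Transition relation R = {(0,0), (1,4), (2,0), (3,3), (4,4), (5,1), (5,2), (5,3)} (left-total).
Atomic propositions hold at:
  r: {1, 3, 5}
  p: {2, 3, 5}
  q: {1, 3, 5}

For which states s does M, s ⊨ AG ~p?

{0, 1, 4}

Sat(~p) = {0, 1, 4}
AG ~p: greatest fixpoint, start Z0 = {0, 1, 4}, keep only states in Sat with every successor in Z. Already a fixed point.
Sat(AG ~p) = {0, 1, 4}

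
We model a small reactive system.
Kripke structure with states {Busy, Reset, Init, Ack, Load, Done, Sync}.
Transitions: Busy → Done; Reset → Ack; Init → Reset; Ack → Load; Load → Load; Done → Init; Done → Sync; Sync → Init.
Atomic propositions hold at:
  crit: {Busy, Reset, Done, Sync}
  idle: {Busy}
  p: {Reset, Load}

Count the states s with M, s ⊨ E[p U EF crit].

5

EF crit: least fixpoint, start Z0 = {Busy, Reset, Done, Sync}, add states with some successor in Z. Z1 = {Busy, Reset, Init, Done, Sync}; fixed.
Sat(EF crit) = {Busy, Reset, Init, Done, Sync}
E[p U EF crit]: least fixpoint, start Z0 = Sat(EF crit) = {Busy, Reset, Init, Done, Sync}, add states in Sat(p) with some successor in Z. Already a fixed point.
Sat(E[p U EF crit]) = {Busy, Reset, Init, Done, Sync}
|Sat(E[p U EF crit])| = |{Busy, Reset, Init, Done, Sync}| = 5.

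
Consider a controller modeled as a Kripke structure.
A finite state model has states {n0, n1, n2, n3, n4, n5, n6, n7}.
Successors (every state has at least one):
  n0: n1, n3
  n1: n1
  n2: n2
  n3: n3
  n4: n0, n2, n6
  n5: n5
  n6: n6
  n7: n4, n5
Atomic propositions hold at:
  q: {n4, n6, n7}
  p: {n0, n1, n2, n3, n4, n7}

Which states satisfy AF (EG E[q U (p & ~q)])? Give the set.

{n0, n1, n2, n3, n4, n7}

Sat(~q) = {n0, n1, n2, n3, n5}
Sat(p & ~q) = {n0, n1, n2, n3}
E[q U (p & ~q)]: least fixpoint, start Z0 = Sat((p & ~q)) = {n0, n1, n2, n3}, add states in Sat(q) with some successor in Z. Z1 = {n0, n1, n2, n3, n4}; Z2 = {n0, n1, n2, n3, n4, n7}; fixed.
Sat(E[q U (p & ~q)]) = {n0, n1, n2, n3, n4, n7}
EG E[q U (p & ~q)]: greatest fixpoint, start Z0 = {n0, n1, n2, n3, n4, n7}, keep only states in Sat with some successor in Z. Already a fixed point.
Sat(EG E[q U (p & ~q)]) = {n0, n1, n2, n3, n4, n7}
AF (EG E[q U (p & ~q)]): least fixpoint, start Z0 = {n0, n1, n2, n3, n4, n7}, add states with every successor in Z. Already a fixed point.
Sat(AF (EG E[q U (p & ~q)])) = {n0, n1, n2, n3, n4, n7}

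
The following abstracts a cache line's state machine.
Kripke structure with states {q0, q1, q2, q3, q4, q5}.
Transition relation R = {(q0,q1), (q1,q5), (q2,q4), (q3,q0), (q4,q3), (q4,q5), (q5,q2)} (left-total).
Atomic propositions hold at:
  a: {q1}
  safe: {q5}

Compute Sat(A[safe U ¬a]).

{q0, q2, q3, q4, q5}

Sat(¬a) = {q0, q2, q3, q4, q5}
A[safe U ¬a]: least fixpoint, start Z0 = Sat(¬a) = {q0, q2, q3, q4, q5}, add states in Sat(safe) with every successor in Z. Already a fixed point.
Sat(A[safe U ¬a]) = {q0, q2, q3, q4, q5}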